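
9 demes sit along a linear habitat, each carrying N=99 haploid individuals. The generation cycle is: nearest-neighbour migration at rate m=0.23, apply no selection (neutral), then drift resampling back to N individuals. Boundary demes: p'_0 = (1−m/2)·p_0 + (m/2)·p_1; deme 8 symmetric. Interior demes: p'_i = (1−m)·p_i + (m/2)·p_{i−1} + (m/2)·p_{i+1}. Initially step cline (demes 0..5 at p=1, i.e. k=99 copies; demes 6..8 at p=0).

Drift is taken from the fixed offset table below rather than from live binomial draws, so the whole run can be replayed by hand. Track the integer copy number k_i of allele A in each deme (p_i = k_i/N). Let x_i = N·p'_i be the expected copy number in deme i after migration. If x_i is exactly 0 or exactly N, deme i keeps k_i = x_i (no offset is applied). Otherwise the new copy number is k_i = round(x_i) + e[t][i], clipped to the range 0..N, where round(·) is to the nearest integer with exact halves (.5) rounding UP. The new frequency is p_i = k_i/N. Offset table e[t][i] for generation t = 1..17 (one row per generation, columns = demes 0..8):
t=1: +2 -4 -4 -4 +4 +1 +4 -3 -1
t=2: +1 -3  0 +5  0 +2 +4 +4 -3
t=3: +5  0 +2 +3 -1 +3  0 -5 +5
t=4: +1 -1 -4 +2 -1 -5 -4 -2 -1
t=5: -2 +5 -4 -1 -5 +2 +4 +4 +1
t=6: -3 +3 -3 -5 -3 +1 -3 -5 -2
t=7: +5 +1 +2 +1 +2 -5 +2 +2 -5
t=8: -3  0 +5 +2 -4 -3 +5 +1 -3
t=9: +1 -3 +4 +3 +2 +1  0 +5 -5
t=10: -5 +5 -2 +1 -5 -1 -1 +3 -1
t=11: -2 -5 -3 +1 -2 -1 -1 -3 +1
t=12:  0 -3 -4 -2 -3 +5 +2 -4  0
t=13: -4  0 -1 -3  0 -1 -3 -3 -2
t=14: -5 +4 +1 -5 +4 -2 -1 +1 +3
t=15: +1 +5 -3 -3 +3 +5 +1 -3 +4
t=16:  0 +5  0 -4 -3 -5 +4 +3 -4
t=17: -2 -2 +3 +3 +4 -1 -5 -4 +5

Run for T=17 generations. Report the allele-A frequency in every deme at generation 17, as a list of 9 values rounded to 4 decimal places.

t=0: k=[99 99 99 99 99 99 0 0 0]
t=1: x=[99.0000 99.0000 99.0000 99.0000 99.0000 87.6150 11.3850 0.0000 0.0000] k=[99 99 99 99 99 89 15 0 0]
t=2: x=[99.0000 99.0000 99.0000 99.0000 97.8500 81.6400 21.7850 1.7250 0.0000] k=[99 99 99 99 98 84 26 6 0]
t=3: x=[99.0000 99.0000 99.0000 98.8850 96.5050 78.9400 30.3700 7.6100 0.6900] k=[99 99 99 99 96 82 30 3 6]
t=4: x=[99.0000 99.0000 99.0000 98.6550 94.7350 77.6300 32.8750 6.4500 5.6550] k=[99 99 99 99 94 73 29 4 5]
t=5: x=[99.0000 99.0000 99.0000 98.4250 92.1600 70.3550 31.1850 6.9900 4.8850] k=[99 99 99 97 87 72 35 11 6]
t=6: x=[99.0000 99.0000 98.7700 96.0800 86.4250 69.4700 36.4950 13.1850 6.5750] k=[99 99 96 91 83 70 33 8 5]
t=7: x=[99.0000 98.6550 95.7700 90.6550 82.4250 67.2400 34.3800 10.5300 5.3450] k=[99 99 98 92 84 62 36 13 0]
t=8: x=[99.0000 98.8850 97.4250 91.7700 82.3900 61.5400 36.3450 14.1500 1.4950] k=[99 99 99 94 78 59 41 15 0]
t=9: x=[99.0000 99.0000 98.4250 92.7350 77.6550 59.1150 40.0800 16.2650 1.7250] k=[99 99 99 96 80 60 40 21 0]
t=10: x=[99.0000 99.0000 98.6550 94.5050 79.5400 60.0000 40.1150 20.7700 2.4150] k=[99 99 97 96 75 59 39 24 1]
t=11: x=[99.0000 98.7700 97.1150 93.7000 75.5750 58.5400 39.5750 23.0800 3.6450] k=[99 94 94 95 74 58 39 20 5]
t=12: x=[98.4250 94.5750 94.1150 92.4700 74.5750 57.6550 39.0000 20.4600 6.7250] k=[98 92 90 90 72 63 41 16 7]
t=13: x=[97.3100 92.4600 90.2300 87.9300 73.0350 61.5050 40.6550 17.8400 8.0350] k=[93 92 89 85 73 61 38 15 6]
t=14: x=[92.8850 91.7700 88.8850 84.0800 73.0000 59.7350 38.0000 16.6100 7.0350] k=[88 96 90 79 77 58 37 18 10]
t=15: x=[88.9200 94.3900 89.4250 80.0350 75.0450 57.7700 37.2300 19.2650 10.9200] k=[90 99 86 77 78 63 38 16 15]
t=16: x=[91.0350 96.4700 86.4600 78.1500 76.1600 61.8500 38.3450 18.4150 15.1150] k=[91 99 86 74 73 57 42 21 11]
t=17: x=[91.9200 96.5850 86.1150 75.2650 71.2750 57.1150 41.3100 22.2650 12.1500] k=[90 95 89 78 75 56 36 18 17]

[0.9091, 0.9596, 0.8990, 0.7879, 0.7576, 0.5657, 0.3636, 0.1818, 0.1717]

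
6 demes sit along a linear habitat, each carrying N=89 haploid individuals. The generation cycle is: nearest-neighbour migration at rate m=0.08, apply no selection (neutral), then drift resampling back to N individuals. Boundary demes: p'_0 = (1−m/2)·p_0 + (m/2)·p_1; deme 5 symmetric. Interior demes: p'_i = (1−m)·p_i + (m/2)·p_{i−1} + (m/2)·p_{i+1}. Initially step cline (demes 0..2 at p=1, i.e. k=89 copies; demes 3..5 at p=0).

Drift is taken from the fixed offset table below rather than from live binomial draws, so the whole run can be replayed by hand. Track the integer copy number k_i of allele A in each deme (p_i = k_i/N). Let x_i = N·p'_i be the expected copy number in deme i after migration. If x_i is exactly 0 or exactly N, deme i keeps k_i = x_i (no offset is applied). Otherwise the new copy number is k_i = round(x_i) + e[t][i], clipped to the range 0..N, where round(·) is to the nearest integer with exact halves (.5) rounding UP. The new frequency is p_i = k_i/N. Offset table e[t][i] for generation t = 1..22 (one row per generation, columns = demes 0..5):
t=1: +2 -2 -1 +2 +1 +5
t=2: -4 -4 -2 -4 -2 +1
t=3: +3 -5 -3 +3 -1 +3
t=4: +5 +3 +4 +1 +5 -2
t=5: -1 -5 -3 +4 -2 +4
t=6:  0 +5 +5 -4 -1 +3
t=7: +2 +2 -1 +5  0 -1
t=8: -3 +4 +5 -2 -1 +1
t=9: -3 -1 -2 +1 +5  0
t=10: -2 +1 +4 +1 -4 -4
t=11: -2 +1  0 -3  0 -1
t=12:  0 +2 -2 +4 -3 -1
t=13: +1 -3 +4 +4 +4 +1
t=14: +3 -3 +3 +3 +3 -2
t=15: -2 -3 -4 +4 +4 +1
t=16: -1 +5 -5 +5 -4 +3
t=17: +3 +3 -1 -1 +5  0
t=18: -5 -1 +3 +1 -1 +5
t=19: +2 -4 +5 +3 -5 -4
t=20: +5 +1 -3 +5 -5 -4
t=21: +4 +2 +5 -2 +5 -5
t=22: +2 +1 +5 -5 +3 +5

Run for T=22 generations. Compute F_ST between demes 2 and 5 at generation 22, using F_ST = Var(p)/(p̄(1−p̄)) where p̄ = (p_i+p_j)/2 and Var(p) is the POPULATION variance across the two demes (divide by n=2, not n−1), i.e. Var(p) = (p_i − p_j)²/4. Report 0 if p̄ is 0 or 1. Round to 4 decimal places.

0.6225

t=0: k=[89 89 89 0 0 0]
t=1: x=[89.0000 89.0000 85.4400 3.5600 0.0000 0.0000] k=[89 89 84 6 0 0]
t=2: x=[89.0000 88.8000 81.0800 8.8800 0.2400 0.0000] k=[89 85 79 5 0 0]
t=3: x=[88.8400 84.9200 76.2800 7.7600 0.2000 0.0000] k=[89 80 73 11 0 0]
t=4: x=[88.6400 80.0800 70.8000 13.0400 0.4400 0.0000] k=[89 83 75 14 5 0]
t=5: x=[88.7600 82.9200 72.8800 16.0800 5.1600 0.2000] k=[88 78 70 20 3 4]
t=6: x=[87.6000 78.0800 68.3200 21.3200 3.7200 3.9600] k=[88 83 73 17 3 7]
t=7: x=[87.8000 82.8000 71.1600 18.6800 3.7200 6.8400] k=[89 85 70 24 4 6]
t=8: x=[88.8400 84.5600 68.7600 25.0400 4.8800 5.9200] k=[86 89 74 23 4 7]
t=9: x=[86.1200 88.2800 72.5600 24.2800 4.8800 6.8800] k=[83 87 71 25 10 7]
t=10: x=[83.1600 86.2000 69.8000 26.2400 10.4800 7.1200] k=[81 87 74 27 6 3]
t=11: x=[81.2400 86.2400 72.6400 28.0400 6.7200 3.1200] k=[79 87 73 25 7 2]
t=12: x=[79.3200 86.1200 71.6400 26.2000 7.5200 2.2000] k=[79 88 70 30 5 1]
t=13: x=[79.3600 86.9200 69.1200 30.6000 5.8400 1.1600] k=[80 84 73 35 10 2]
t=14: x=[80.1600 83.4000 71.9200 35.5200 10.6800 2.3200] k=[83 80 75 39 14 0]
t=15: x=[82.8800 79.9200 73.7600 39.4400 14.4400 0.5600] k=[81 77 70 43 18 2]
t=16: x=[80.8400 76.8800 69.2000 43.0800 18.3600 2.6400] k=[80 82 64 48 14 6]
t=17: x=[80.0800 81.2000 64.0800 47.2800 15.0400 6.3200] k=[83 84 63 46 20 6]
t=18: x=[83.0400 83.1200 63.1600 45.6400 20.4800 6.5600] k=[78 82 66 47 19 12]
t=19: x=[78.1600 81.2000 65.8800 46.6400 19.8400 12.2800] k=[80 77 71 50 15 8]
t=20: x=[79.8800 76.8800 70.4000 49.4400 16.1200 8.2800] k=[85 78 67 54 11 4]
t=21: x=[84.7200 77.8400 66.9200 52.8000 12.4400 4.2800] k=[89 80 72 51 17 0]
t=22: x=[88.6400 80.0400 71.4800 50.4800 17.6800 0.6800] k=[89 81 76 45 21 6]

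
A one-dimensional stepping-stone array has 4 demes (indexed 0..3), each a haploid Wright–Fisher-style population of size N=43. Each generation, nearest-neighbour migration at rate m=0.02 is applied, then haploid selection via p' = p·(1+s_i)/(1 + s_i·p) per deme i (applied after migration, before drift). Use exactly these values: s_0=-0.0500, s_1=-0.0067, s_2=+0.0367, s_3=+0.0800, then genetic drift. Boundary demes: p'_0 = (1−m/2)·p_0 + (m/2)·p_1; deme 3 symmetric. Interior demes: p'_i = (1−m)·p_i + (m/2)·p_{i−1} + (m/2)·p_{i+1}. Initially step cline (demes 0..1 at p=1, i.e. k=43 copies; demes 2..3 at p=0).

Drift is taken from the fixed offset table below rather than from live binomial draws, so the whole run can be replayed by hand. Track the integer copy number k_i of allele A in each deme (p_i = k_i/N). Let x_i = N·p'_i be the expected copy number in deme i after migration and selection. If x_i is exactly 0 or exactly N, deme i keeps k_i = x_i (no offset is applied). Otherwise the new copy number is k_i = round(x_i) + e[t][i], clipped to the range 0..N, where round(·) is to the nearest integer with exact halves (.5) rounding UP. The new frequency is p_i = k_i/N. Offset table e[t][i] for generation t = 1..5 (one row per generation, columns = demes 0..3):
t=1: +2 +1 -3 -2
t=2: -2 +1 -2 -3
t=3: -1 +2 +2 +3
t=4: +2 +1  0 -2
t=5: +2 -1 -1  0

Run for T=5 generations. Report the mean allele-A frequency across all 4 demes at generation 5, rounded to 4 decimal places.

t=0: k=[43 43 0 0]
t=1: x=[43.0000 42.5671 0.4456 0.0000] k=[43 43 0 0]
t=2: x=[43.0000 42.5671 0.4456 0.0000] k=[43 43 0 0]
t=3: x=[43.0000 42.5671 0.4456 0.0000] k=[43 43 2 0]
t=4: x=[43.0000 42.5873 2.4727 0.0216] k=[43 43 2 0]
t=5: x=[43.0000 42.5873 2.4727 0.0216] k=[43 42 1 0]

0.5000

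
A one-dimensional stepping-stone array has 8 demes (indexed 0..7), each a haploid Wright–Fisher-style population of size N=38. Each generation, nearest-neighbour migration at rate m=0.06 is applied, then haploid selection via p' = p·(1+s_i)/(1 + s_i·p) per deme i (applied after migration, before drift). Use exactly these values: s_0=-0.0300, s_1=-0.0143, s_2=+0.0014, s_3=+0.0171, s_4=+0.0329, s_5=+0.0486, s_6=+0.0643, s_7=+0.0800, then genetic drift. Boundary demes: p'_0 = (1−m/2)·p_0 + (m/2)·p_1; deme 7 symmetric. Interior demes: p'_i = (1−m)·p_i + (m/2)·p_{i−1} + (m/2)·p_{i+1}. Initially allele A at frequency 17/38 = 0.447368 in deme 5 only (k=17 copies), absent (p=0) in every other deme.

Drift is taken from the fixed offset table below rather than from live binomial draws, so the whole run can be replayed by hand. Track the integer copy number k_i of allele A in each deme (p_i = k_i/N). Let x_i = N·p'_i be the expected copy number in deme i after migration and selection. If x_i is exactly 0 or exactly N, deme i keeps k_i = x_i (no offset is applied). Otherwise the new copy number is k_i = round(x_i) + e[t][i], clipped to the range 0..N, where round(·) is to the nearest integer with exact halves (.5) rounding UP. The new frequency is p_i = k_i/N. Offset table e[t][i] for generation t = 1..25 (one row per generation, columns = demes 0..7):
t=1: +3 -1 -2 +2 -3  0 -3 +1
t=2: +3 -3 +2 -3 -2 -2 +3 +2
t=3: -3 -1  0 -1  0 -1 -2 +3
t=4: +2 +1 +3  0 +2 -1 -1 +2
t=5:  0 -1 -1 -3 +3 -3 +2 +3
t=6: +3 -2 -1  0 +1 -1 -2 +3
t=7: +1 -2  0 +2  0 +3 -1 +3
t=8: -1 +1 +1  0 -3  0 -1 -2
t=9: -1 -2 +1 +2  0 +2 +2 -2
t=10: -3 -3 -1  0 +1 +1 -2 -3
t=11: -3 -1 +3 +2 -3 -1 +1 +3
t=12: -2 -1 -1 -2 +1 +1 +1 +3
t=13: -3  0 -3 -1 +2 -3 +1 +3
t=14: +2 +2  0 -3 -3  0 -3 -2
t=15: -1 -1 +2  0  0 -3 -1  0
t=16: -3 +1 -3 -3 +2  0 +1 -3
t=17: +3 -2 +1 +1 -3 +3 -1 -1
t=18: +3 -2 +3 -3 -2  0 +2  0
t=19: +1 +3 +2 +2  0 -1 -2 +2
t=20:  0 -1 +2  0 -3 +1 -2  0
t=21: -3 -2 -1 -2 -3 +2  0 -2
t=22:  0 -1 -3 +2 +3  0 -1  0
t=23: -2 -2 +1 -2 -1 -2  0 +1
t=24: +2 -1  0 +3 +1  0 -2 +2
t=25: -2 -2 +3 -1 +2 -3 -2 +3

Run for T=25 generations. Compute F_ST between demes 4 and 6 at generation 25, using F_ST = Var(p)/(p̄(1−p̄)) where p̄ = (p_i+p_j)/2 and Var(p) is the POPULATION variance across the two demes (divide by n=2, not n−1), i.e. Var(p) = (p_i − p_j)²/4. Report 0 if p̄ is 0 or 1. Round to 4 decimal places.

0.0273

t=0: k=[0 0 0 0 0 17 0 0]
t=1: x=[0.0000 0.0000 0.0000 0.0000 0.5265 16.4210 0.5423 0.0000] k=[0 0 0 0 0 16 0 0]
t=2: x=[0.0000 0.0000 0.0000 0.0000 0.4956 15.4733 0.5104 0.0000] k=[0 0 0 0 0 13 4 0]
t=3: x=[0.0000 0.0000 0.0000 0.0000 0.4027 12.7387 4.3860 0.1296] k=[0 0 0 0 0 12 2 3]
t=4: x=[0.0000 0.0000 0.0000 0.0000 0.3717 11.7211 2.4701 3.1877] k=[0 0 0 0 2 11 1 5]
t=5: x=[0.0000 0.0000 0.0000 0.0610 2.2783 10.7929 1.5077 5.2168] k=[0 0 0 0 5 8 4 8]
t=6: x=[0.0000 0.0000 0.0000 0.1526 5.0808 8.0880 4.4805 8.3715] k=[0 0 0 0 6 7 2 11]
t=7: x=[0.0000 0.0000 0.0000 0.1831 6.0120 7.0896 2.5651 11.3324] k=[0 0 0 2 6 10 2 14]
t=8: x=[0.0000 0.0000 0.0601 2.0933 6.1654 9.9854 2.7551 14.3200] k=[0 0 1 2 3 10 2 12]
t=9: x=[0.0000 0.0296 1.0014 2.0324 3.2756 9.8933 2.6918 12.3322] k=[0 0 2 4 3 12 5 10]
t=10: x=[0.0000 0.0591 2.0027 3.9699 3.3989 11.9045 5.6534 10.4219] k=[0 0 1 4 4 13 4 7]
t=11: x=[0.0000 0.0296 1.0614 3.9699 4.3942 12.8606 4.6064 7.3558] k=[0 0 4 6 1 12 6 10]
t=12: x=[0.0000 0.1183 3.9449 5.8737 1.5267 11.8739 6.6344 10.4530] k=[0 0 3 4 3 13 8 13]
t=13: x=[0.0000 0.0887 2.9438 4.0003 3.4297 12.9520 8.7113 13.5125] k=[0 0 0 3 5 10 10 17]
t=14: x=[0.0000 0.0000 0.0901 3.0168 5.2344 10.2002 10.6820 17.5141] k=[0 0 0 0 2 10 8 16]
t=15: x=[0.0000 0.0000 0.0000 0.0610 2.2475 10.0468 8.7113 16.4742] k=[0 0 0 0 2 7 8 16]
t=16: x=[0.0000 0.0000 0.0000 0.0610 2.1549 7.1514 8.6182 16.4742] k=[0 0 0 0 4 7 10 13]
t=17: x=[0.0000 0.0000 0.0000 0.1220 4.0866 7.2751 10.4659 13.5739] k=[0 0 0 1 1 10 9 13]
t=18: x=[0.0000 0.0000 0.0300 0.9862 1.3103 10.0468 9.5899 13.5432] k=[0 0 3 0 0 10 12 14]
t=19: x=[0.0000 0.0887 2.8237 0.0915 0.3098 10.1082 12.5174 14.6260] k=[0 3 5 2 0 9 11 17]
t=20: x=[0.0873 2.9308 4.8559 2.0628 0.3408 9.1147 11.6164 17.5443] k=[0 2 7 2 0 10 10 18]
t=21: x=[0.0582 2.0617 6.7077 2.1237 0.3717 10.0468 10.7128 18.4895] k=[0 0 6 0 0 12 11 16]
t=22: x=[0.0000 0.1774 5.6467 0.1831 0.3717 11.9961 11.6780 16.5652] k=[0 0 3 2 3 12 11 17]
t=23: x=[0.0000 0.0887 2.8837 2.0933 3.3372 12.0877 11.7087 17.5443] k=[0 0 4 0 2 10 12 19]
t=24: x=[0.0000 0.1183 3.7647 0.1831 2.2475 10.1695 12.6707 19.5210] k=[0 0 4 3 3 10 11 22]
t=25: x=[0.0000 0.1183 3.8548 3.0776 3.3064 10.1695 11.8009 22.3825] k=[0 0 7 2 5 7 10 25]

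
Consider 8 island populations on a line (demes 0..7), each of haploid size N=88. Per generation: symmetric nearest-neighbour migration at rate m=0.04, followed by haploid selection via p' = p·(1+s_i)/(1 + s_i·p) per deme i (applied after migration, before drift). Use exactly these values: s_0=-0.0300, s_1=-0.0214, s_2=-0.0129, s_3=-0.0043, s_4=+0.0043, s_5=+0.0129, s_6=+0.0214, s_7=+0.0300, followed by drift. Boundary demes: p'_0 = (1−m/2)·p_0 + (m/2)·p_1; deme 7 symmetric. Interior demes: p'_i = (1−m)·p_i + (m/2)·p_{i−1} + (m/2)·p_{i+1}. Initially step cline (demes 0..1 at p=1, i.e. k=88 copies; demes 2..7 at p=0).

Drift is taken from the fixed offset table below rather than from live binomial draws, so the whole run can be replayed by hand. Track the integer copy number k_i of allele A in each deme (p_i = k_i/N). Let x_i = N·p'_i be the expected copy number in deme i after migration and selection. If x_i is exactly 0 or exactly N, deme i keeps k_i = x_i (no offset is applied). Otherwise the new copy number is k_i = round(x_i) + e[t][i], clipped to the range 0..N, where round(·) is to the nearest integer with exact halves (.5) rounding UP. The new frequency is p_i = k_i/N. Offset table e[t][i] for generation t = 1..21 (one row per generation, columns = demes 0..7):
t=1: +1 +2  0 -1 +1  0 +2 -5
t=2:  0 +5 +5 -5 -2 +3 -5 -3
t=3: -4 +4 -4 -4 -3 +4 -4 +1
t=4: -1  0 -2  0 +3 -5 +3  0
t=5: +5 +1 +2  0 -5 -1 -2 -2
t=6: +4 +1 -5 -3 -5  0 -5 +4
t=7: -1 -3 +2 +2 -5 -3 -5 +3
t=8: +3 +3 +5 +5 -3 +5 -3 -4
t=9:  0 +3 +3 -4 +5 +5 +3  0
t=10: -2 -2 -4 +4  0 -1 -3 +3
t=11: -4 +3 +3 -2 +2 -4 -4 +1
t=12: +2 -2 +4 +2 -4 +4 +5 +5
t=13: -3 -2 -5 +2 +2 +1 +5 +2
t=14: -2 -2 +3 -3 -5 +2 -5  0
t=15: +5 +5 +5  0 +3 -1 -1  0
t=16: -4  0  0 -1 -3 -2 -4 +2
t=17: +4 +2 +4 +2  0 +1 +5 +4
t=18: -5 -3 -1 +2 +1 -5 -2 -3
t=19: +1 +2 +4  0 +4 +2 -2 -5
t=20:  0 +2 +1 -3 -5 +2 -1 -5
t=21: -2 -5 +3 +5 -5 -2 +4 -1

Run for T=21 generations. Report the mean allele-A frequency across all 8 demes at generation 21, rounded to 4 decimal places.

t=0: k=[88 88 0 0 0 0 0 0]
t=1: x=[88.0000 86.2023 1.7377 0.0000 0.0000 0.0000 0.0000 0.0000] k=[88 88 2 0 0 0 0 0]
t=2: x=[88.0000 86.2431 3.6345 0.0398 0.0000 0.0000 0.0000 0.0000] k=[88 88 9 0 0 0 0 0]
t=3: x=[88.0000 86.3861 10.2815 0.1792 0.0000 0.0000 0.0000 0.0000] k=[88 88 6 0 0 0 0 0]
t=4: x=[88.0000 86.3248 7.4312 0.1195 0.0000 0.0000 0.0000 0.0000] k=[88 86 5 0 0 0 0 0]
t=5: x=[87.9588 84.3450 6.4420 0.0996 0.0000 0.0000 0.0000 0.0000] k=[88 85 8 0 0 0 0 0]
t=6: x=[87.9381 83.4271 9.2717 0.1593 0.0000 0.0000 0.0000 0.0000] k=[88 84 4 0 0 0 0 0]
t=7: x=[87.9175 82.3670 5.4532 0.0797 0.0000 0.0000 0.0000 0.0000] k=[87 79 7 2 0 0 0 0]
t=8: x=[86.8046 77.5220 8.2425 2.0513 0.0402 0.0000 0.0000 0.0000] k=[88 81 13 7 0 0 0 0]
t=9: x=[87.8557 79.6174 14.0857 6.9524 0.1406 0.0000 0.0000 0.0000] k=[88 83 17 3 5 0 0 0]
t=10: x=[87.8969 81.6538 17.8545 3.3063 4.8797 0.1013 0.0000 0.0000] k=[86 80 14 7 5 0 0 0]
t=11: x=[85.8161 78.6203 15.0176 7.0719 4.9600 0.1013 0.0000 0.0000] k=[82 82 18 5 7 0 0 0]
t=12: x=[81.8274 80.5742 18.8271 5.2786 6.8470 0.1418 0.0000 0.0000] k=[84 79 23 7 3 4 0 0]
t=13: x=[83.7793 77.7863 23.5752 7.2114 3.1129 3.9481 0.0817 0.0000] k=[81 76 19 9 5 5 5 0]
t=14: x=[80.6986 74.7179 19.7405 9.0848 5.1006 5.0608 4.9989 0.1030] k=[79 73 23 6 0 7 0 0]
t=15: x=[78.6280 71.8365 23.4361 6.1951 0.2611 6.8000 0.1430 0.0000] k=[84 77 28 6 3 6 0 0]
t=16: x=[83.7382 75.9366 28.2902 6.3545 3.1329 5.8901 0.1226 0.0000] k=[80 76 28 5 0 4 0 0]
t=17: x=[79.6937 74.8803 28.2504 5.3384 0.1808 3.8873 0.0817 0.0000] k=[84 77 32 7 0 5 5 0]
t=18: x=[83.7382 76.0178 32.1347 7.3310 0.2410 4.9596 4.9989 0.1030] k=[79 73 31 9 1 0 3 0]
t=19: x=[78.6280 71.9987 31.1383 9.2443 1.1448 0.0810 2.9396 0.0618] k=[80 74 35 9 5 2 1 0]
t=20: x=[79.6527 73.0738 34.9860 9.4037 5.0403 2.0657 1.0212 0.0206] k=[80 75 36 6 0 4 0 0]
t=21: x=[79.6732 74.0682 35.9037 6.4542 0.2009 3.8873 0.0817 0.0000] k=[78 69 39 11 0 2 4 0]

0.2884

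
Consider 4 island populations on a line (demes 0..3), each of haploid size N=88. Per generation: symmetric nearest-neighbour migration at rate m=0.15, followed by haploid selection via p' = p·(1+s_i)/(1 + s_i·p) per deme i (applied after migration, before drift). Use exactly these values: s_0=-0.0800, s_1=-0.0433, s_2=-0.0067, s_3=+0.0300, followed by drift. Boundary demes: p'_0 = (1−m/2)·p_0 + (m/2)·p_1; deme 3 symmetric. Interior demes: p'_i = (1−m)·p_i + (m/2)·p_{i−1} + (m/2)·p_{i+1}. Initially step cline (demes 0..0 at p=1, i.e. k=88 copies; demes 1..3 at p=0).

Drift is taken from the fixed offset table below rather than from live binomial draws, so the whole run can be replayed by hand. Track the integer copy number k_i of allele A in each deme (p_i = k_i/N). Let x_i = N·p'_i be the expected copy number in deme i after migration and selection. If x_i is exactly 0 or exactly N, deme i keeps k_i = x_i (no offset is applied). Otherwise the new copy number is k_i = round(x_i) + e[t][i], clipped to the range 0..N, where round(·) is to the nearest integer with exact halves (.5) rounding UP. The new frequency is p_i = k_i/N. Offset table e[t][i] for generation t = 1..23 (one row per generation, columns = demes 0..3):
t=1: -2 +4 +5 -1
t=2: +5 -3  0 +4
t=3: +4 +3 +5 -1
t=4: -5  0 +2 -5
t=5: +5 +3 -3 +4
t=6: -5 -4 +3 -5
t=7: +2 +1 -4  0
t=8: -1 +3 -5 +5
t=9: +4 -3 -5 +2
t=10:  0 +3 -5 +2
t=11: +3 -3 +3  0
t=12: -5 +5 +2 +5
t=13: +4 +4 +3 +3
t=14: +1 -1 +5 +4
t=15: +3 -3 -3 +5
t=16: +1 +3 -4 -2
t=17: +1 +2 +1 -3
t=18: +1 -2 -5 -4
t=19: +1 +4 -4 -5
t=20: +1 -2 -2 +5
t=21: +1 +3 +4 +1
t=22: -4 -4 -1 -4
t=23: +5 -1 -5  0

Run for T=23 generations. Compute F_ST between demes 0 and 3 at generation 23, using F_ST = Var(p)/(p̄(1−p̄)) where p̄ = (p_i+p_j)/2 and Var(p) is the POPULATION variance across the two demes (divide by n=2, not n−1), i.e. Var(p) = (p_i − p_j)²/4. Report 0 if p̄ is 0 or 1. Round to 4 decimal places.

t=0: k=[88 0 0 0]
t=1: x=[80.8726 6.3348 0.0000 0.0000] k=[79 10 0 0]
t=2: x=[72.8052 13.8990 0.7450 0.0000] k=[78 11 1 0]
t=3: x=[71.9074 14.7243 1.6640 0.0772] k=[76 18 7 0]
t=4: x=[70.5108 20.8134 7.2551 0.5407] k=[66 21 9 0]
t=5: x=[61.0931 22.7210 9.1696 0.6951] k=[66 26 6 5]
t=6: x=[61.4812 26.6701 7.3794 5.2182] k=[56 23 10 0]
t=7: x=[51.7617 23.7252 10.1644 0.7723] k=[54 25 6 1]
t=8: x=[50.0364 24.9512 7.0065 1.4156] k=[49 28 2 6]
t=9: x=[45.5968 26.7930 4.2229 5.8596] k=[50 24 0 8]
t=10: x=[46.2252 23.3822 2.3844 7.6028] k=[46 26 0 10]
t=11: x=[42.6660 24.7549 2.6825 9.4976] k=[46 22 6 9]
t=12: x=[42.3664 21.8646 7.3794 9.0113] k=[37 27 9 14]
t=13: x=[34.4865 25.5893 10.6618 13.9689] k=[38 30 14 17]
t=14: x=[35.6190 28.5398 15.3397 17.1800] k=[37 28 20 21]
t=15: x=[34.5603 27.2356 20.5689 21.4001] k=[38 24 18 26]
t=16: x=[35.1756 23.8232 18.9498 25.9374] k=[36 27 15 24]
t=17: x=[33.5773 25.9576 16.4848 23.8352] k=[35 28 17 21]
t=18: x=[32.7432 26.8668 18.0284 21.1716] k=[34 25 13 17]
t=19: x=[31.6168 23.9947 14.1201 17.1036] k=[33 28 10 12]
t=20: x=[30.9324 26.2033 11.4330 12.1564] k=[32 24 9 17]
t=21: x=[29.7369 22.7210 10.6618 16.7981] k=[31 26 15 18]
t=22: x=[28.9819 24.7549 15.9620 18.1980] k=[25 21 15 14]
t=23: x=[23.2460 20.1540 15.2899 14.4280] k=[28 19 10 14]

0.0348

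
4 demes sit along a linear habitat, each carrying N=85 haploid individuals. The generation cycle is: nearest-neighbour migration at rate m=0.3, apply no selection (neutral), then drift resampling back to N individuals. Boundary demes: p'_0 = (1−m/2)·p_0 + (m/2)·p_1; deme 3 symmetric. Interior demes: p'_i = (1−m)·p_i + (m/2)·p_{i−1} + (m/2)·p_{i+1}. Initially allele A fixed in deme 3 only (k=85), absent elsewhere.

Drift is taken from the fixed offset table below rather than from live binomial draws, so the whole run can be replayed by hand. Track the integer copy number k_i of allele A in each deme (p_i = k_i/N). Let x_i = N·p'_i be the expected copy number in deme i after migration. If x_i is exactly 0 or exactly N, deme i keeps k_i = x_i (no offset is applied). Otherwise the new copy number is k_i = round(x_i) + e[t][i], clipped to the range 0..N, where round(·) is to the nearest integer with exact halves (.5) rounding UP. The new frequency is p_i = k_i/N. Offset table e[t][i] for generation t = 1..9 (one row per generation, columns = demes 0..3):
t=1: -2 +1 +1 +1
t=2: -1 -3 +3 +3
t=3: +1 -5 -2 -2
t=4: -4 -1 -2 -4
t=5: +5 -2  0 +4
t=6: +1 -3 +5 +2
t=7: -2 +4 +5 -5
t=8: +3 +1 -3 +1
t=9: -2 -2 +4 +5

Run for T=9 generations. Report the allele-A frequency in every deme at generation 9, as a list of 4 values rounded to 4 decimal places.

[0.0824, 0.1647, 0.3882, 0.5059]

t=0: k=[0 0 0 85]
t=1: x=[0.0000 0.0000 12.7500 72.2500] k=[0 0 14 73]
t=2: x=[0.0000 2.1000 20.7500 64.1500] k=[0 0 24 67]
t=3: x=[0.0000 3.6000 26.8500 60.5500] k=[0 0 25 59]
t=4: x=[0.0000 3.7500 26.3500 53.9000] k=[0 3 24 50]
t=5: x=[0.4500 5.7000 24.7500 46.1000] k=[5 4 25 50]
t=6: x=[4.8500 7.3000 25.6000 46.2500] k=[6 4 31 48]
t=7: x=[5.7000 8.3500 29.5000 45.4500] k=[4 12 35 40]
t=8: x=[5.2000 14.2500 32.3000 39.2500] k=[8 15 29 40]
t=9: x=[9.0500 16.0500 28.5500 38.3500] k=[7 14 33 43]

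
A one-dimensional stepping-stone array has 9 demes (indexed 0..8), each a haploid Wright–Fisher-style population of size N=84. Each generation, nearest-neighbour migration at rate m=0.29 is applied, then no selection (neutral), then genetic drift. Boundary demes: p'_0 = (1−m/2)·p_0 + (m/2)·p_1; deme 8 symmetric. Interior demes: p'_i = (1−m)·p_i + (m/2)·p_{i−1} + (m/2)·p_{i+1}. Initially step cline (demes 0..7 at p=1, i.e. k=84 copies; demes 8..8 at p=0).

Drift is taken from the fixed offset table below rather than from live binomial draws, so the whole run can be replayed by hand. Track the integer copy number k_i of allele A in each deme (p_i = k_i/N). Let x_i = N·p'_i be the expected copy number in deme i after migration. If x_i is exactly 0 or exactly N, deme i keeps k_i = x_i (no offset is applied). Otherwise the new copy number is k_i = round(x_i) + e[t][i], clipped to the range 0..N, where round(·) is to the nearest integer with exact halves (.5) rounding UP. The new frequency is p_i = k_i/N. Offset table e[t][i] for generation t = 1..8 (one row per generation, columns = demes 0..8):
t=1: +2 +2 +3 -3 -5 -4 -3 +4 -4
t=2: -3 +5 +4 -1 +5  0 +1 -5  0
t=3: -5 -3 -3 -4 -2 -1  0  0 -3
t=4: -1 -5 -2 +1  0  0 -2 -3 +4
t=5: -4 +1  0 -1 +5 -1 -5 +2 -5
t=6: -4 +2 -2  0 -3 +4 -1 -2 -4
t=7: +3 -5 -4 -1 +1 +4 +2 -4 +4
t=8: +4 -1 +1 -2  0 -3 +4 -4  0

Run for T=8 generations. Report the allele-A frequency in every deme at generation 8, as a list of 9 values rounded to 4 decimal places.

t=0: k=[84 84 84 84 84 84 84 84 0]
t=1: x=[84.0000 84.0000 84.0000 84.0000 84.0000 84.0000 84.0000 71.8200 12.1800] k=[84 84 84 84 84 84 84 76 8]
t=2: x=[84.0000 84.0000 84.0000 84.0000 84.0000 84.0000 82.8400 67.3000 17.8600] k=[84 84 84 84 84 84 84 62 18]
t=3: x=[84.0000 84.0000 84.0000 84.0000 84.0000 84.0000 80.8100 58.8100 24.3800] k=[84 84 84 84 84 84 81 59 21]
t=4: x=[84.0000 84.0000 84.0000 84.0000 84.0000 83.5650 78.2450 56.6800 26.5100] k=[84 84 84 84 84 84 76 54 31]
t=5: x=[84.0000 84.0000 84.0000 84.0000 84.0000 82.8400 73.9700 53.8550 34.3350] k=[84 84 84 84 84 82 69 56 29]
t=6: x=[84.0000 84.0000 84.0000 84.0000 83.7100 80.4050 69.0000 53.9700 32.9150] k=[84 84 84 84 81 84 68 52 29]
t=7: x=[84.0000 84.0000 84.0000 83.5650 81.8700 81.2450 68.0000 50.9850 32.3350] k=[84 84 84 83 83 84 70 47 36]
t=8: x=[84.0000 84.0000 83.8550 83.1450 83.1450 81.8250 68.6950 48.7400 37.5950] k=[84 84 84 81 83 79 73 45 38]

[1.0000, 1.0000, 1.0000, 0.9643, 0.9881, 0.9405, 0.8690, 0.5357, 0.4524]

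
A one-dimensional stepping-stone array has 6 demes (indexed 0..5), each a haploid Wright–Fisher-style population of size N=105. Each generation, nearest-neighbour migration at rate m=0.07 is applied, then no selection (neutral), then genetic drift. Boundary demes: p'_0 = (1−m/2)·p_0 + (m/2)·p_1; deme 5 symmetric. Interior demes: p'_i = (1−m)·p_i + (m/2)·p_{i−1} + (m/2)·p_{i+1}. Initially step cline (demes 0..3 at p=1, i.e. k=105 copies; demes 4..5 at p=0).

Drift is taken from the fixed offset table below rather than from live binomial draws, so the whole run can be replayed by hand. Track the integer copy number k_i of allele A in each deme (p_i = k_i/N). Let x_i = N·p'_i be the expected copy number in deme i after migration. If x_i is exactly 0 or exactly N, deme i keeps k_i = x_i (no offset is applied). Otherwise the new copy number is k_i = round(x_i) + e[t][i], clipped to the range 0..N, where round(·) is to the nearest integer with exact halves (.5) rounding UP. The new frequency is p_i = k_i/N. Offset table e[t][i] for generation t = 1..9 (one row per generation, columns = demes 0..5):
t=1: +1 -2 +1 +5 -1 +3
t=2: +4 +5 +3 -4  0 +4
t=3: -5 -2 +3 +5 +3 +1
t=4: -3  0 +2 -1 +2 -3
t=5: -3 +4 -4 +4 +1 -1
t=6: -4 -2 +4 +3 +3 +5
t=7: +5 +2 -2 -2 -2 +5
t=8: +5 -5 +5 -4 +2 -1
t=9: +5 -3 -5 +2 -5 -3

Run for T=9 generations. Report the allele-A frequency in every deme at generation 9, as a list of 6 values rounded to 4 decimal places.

[1.0000, 0.9238, 0.9429, 0.8381, 0.2381, 0.1048]

t=0: k=[105 105 105 105 0 0]
t=1: x=[105.0000 105.0000 105.0000 101.3250 3.6750 0.0000] k=[105 105 105 105 3 0]
t=2: x=[105.0000 105.0000 105.0000 101.4300 6.4650 0.1050] k=[105 105 105 97 6 4]
t=3: x=[105.0000 105.0000 104.7200 94.0950 9.1150 4.0700] k=[105 105 105 99 12 5]
t=4: x=[105.0000 105.0000 104.7900 96.1650 14.8000 5.2450] k=[105 105 105 95 17 2]
t=5: x=[105.0000 105.0000 104.6500 92.6200 19.2050 2.5250] k=[105 105 101 97 20 2]
t=6: x=[105.0000 104.8600 101.0000 94.4450 22.0650 2.6300] k=[105 103 105 97 25 8]
t=7: x=[104.9300 103.1400 104.6500 94.7600 26.9250 8.5950] k=[105 105 103 93 25 14]
t=8: x=[105.0000 104.9300 102.7200 90.9700 26.9950 14.3850] k=[105 100 105 87 29 13]
t=9: x=[104.8250 100.3500 104.1950 85.6000 30.4700 13.5600] k=[105 97 99 88 25 11]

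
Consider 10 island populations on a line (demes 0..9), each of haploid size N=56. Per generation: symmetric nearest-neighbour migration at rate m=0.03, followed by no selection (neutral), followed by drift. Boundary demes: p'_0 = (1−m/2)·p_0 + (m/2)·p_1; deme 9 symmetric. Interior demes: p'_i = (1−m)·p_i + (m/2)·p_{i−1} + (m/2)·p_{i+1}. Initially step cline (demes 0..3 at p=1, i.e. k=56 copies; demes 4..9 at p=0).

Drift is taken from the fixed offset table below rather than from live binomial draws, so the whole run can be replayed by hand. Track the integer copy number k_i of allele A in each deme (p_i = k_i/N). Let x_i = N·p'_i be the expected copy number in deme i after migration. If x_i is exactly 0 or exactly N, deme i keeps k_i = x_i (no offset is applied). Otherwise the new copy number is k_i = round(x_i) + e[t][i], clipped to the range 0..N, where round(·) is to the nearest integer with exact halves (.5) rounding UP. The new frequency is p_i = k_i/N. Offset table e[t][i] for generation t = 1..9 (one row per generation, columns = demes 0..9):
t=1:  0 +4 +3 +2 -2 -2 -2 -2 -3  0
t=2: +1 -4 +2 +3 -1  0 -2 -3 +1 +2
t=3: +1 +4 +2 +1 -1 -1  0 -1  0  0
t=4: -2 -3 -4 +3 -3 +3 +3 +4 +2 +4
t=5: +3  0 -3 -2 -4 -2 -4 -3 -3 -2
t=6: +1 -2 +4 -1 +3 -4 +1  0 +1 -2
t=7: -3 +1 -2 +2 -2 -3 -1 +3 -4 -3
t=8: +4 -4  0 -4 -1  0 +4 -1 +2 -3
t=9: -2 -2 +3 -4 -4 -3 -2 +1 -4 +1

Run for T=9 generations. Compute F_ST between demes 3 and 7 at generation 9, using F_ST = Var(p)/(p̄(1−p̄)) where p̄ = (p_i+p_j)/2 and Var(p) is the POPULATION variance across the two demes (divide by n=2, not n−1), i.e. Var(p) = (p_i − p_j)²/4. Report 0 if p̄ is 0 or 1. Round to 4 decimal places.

t=0: k=[56 56 56 56 0 0 0 0 0 0]
t=1: x=[56.0000 56.0000 56.0000 55.1600 0.8400 0.0000 0.0000 0.0000 0.0000 0.0000] k=[56 56 56 56 0 0 0 0 0 0]
t=2: x=[56.0000 56.0000 56.0000 55.1600 0.8400 0.0000 0.0000 0.0000 0.0000 0.0000] k=[56 56 56 56 0 0 0 0 0 0]
t=3: x=[56.0000 56.0000 56.0000 55.1600 0.8400 0.0000 0.0000 0.0000 0.0000 0.0000] k=[56 56 56 56 0 0 0 0 0 0]
t=4: x=[56.0000 56.0000 56.0000 55.1600 0.8400 0.0000 0.0000 0.0000 0.0000 0.0000] k=[56 56 56 56 0 0 0 0 0 0]
t=5: x=[56.0000 56.0000 56.0000 55.1600 0.8400 0.0000 0.0000 0.0000 0.0000 0.0000] k=[56 56 56 53 0 0 0 0 0 0]
t=6: x=[56.0000 56.0000 55.9550 52.2500 0.7950 0.0000 0.0000 0.0000 0.0000 0.0000] k=[56 56 56 51 4 0 0 0 0 0]
t=7: x=[56.0000 56.0000 55.9250 50.3700 4.6450 0.0600 0.0000 0.0000 0.0000 0.0000] k=[56 56 54 52 3 0 0 0 0 0]
t=8: x=[56.0000 55.9700 54.0000 51.2950 3.6900 0.0450 0.0000 0.0000 0.0000 0.0000] k=[56 52 54 47 3 0 0 0 0 0]
t=9: x=[55.9400 52.0900 53.8650 46.4450 3.6150 0.0450 0.0000 0.0000 0.0000 0.0000] k=[54 50 56 42 0 0 0 0 0 0]

0.6000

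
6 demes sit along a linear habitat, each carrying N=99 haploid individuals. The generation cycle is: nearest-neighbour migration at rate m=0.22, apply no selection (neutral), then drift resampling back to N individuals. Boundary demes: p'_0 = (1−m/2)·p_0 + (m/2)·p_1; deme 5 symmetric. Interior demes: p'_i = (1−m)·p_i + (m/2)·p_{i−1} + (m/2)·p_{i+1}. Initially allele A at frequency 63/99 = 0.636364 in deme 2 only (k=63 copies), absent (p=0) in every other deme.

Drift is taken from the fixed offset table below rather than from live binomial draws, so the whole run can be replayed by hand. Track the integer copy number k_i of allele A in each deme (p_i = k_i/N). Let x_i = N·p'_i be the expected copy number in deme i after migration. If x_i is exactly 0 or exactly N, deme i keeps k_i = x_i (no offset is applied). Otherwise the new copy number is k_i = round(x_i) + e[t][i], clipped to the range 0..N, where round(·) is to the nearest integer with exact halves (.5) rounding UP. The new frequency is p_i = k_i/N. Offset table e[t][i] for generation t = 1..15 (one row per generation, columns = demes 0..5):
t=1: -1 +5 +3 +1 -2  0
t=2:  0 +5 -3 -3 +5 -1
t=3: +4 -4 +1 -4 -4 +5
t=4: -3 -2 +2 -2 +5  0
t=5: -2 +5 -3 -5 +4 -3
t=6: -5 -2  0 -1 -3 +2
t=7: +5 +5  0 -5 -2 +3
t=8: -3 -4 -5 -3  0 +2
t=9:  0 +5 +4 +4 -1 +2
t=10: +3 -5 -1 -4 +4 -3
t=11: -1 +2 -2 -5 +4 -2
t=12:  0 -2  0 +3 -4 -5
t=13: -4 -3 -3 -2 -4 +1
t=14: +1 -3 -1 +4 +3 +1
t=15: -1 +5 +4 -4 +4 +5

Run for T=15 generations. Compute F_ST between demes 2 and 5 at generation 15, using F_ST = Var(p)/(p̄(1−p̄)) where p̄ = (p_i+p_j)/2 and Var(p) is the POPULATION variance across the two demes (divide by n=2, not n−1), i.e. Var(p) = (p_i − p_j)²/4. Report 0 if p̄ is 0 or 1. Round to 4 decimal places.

t=0: k=[0 0 63 0 0 0]
t=1: x=[0.0000 6.9300 49.1400 6.9300 0.0000 0.0000] k=[0 12 52 8 0 0]
t=2: x=[1.3200 15.0800 42.7600 11.9600 0.8800 0.0000] k=[1 20 40 9 6 0]
t=3: x=[3.0900 20.1100 34.3900 12.0800 5.6700 0.6600] k=[7 16 35 8 2 6]
t=4: x=[7.9900 17.1000 29.9400 10.3100 3.1000 5.5600] k=[5 15 32 8 8 6]
t=5: x=[6.1000 15.7700 27.4900 10.6400 7.7800 6.2200] k=[4 21 24 6 12 3]
t=6: x=[5.8700 19.4600 21.6900 8.6400 10.3500 3.9900] k=[1 17 22 8 7 6]
t=7: x=[2.7600 15.7900 19.9100 9.4300 7.0000 6.1100] k=[8 21 20 4 5 9]
t=8: x=[9.4300 19.4600 18.3500 5.8700 5.3300 8.5600] k=[6 15 13 3 5 11]
t=9: x=[6.9900 13.7900 12.1200 4.3200 5.4400 10.3400] k=[7 19 16 8 4 12]
t=10: x=[8.3200 17.3500 15.4500 8.4400 5.3200 11.1200] k=[11 12 14 4 9 8]
t=11: x=[11.1100 12.1100 12.6800 5.6500 8.3400 8.1100] k=[10 14 11 1 12 6]
t=12: x=[10.4400 13.2300 10.2300 3.3100 10.1300 6.6600] k=[10 11 10 6 6 2]
t=13: x=[10.1100 10.7800 9.6700 6.4400 5.5600 2.4400] k=[6 8 7 4 2 3]
t=14: x=[6.2200 7.6700 6.7800 4.1100 2.3300 2.8900] k=[7 5 6 8 5 4]
t=15: x=[6.7800 5.3300 6.1100 7.4500 5.2200 4.1100] k=[6 10 10 3 9 9]

0.0003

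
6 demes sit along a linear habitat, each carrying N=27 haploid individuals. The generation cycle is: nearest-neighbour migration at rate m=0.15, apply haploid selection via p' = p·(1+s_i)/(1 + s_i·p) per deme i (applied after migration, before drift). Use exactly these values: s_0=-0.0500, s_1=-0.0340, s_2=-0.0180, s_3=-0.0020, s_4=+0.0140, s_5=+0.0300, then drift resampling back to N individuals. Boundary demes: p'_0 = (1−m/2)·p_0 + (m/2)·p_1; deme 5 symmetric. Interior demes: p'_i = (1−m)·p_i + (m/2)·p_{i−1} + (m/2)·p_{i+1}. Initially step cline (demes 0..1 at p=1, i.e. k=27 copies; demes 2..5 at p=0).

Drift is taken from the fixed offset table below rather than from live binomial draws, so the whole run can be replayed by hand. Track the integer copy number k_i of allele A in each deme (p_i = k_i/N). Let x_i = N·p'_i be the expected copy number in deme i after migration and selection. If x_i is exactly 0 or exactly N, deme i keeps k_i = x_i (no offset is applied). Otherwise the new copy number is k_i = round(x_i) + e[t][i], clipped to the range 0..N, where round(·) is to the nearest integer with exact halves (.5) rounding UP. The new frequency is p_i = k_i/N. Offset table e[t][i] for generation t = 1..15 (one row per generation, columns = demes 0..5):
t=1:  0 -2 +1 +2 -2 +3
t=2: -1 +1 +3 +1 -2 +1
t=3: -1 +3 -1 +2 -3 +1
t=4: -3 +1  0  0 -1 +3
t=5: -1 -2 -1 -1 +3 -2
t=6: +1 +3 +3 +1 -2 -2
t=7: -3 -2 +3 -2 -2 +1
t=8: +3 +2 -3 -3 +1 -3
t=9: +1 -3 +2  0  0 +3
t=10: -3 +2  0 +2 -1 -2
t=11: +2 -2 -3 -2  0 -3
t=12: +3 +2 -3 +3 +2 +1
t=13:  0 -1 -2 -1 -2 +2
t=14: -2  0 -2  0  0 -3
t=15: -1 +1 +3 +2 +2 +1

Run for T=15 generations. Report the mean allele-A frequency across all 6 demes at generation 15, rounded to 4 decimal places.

0.2901

t=0: k=[27 27 0 0 0 0]
t=1: x=[27.0000 24.9092 1.9912 0.0000 0.0000 0.0000] k=[27 23 3 0 0 0]
t=2: x=[26.6844 21.6532 4.2100 0.2246 0.0000 0.0000] k=[26 23 7 1 0 0]
t=3: x=[25.7136 21.8831 7.6500 1.3724 0.0760 0.0000] k=[25 25 7 3 0 0]
t=4: x=[24.9029 23.5472 7.9478 3.0695 0.2281 0.0000] k=[22 25 8 3 0 0]
t=5: x=[22.0200 23.3933 8.7920 3.1444 0.2281 0.0000] k=[21 21 8 2 3 0]
t=6: x=[20.7572 19.8446 8.4194 2.5204 2.7340 0.2317] k=[22 23 11 4 1 0]
t=7: x=[21.8651 21.8831 11.2556 4.2928 1.1654 0.0772] k=[19 20 14 2 0 1]
t=8: x=[18.7848 19.2858 13.4274 2.7451 0.2281 0.9518] k=[22 21 10 0 1 0]
t=9: x=[21.7102 20.0734 9.9606 0.8234 0.8615 0.0772] k=[23 17 12 1 1 3]
t=10: x=[22.3561 16.8569 11.4301 1.8216 1.1654 2.9262] k=[19 19 11 4 0 1]
t=11: x=[18.7083 18.1960 10.9565 4.2179 0.3802 0.9518] k=[21 16 8 2 0 0]
t=12: x=[20.3718 15.5475 8.0470 2.2958 0.1521 0.0000] k=[23 18 5 5 2 0]
t=13: x=[22.4337 17.1849 5.8909 4.7671 2.1018 0.1545] k=[22 16 4 4 0 2]
t=14: x=[21.3235 15.3213 4.8276 3.6936 0.4562 1.9016] k=[19 15 3 4 0 0]
t=15: x=[18.4023 14.1673 3.9138 3.6187 0.3042 0.0000] k=[17 15 7 6 2 0]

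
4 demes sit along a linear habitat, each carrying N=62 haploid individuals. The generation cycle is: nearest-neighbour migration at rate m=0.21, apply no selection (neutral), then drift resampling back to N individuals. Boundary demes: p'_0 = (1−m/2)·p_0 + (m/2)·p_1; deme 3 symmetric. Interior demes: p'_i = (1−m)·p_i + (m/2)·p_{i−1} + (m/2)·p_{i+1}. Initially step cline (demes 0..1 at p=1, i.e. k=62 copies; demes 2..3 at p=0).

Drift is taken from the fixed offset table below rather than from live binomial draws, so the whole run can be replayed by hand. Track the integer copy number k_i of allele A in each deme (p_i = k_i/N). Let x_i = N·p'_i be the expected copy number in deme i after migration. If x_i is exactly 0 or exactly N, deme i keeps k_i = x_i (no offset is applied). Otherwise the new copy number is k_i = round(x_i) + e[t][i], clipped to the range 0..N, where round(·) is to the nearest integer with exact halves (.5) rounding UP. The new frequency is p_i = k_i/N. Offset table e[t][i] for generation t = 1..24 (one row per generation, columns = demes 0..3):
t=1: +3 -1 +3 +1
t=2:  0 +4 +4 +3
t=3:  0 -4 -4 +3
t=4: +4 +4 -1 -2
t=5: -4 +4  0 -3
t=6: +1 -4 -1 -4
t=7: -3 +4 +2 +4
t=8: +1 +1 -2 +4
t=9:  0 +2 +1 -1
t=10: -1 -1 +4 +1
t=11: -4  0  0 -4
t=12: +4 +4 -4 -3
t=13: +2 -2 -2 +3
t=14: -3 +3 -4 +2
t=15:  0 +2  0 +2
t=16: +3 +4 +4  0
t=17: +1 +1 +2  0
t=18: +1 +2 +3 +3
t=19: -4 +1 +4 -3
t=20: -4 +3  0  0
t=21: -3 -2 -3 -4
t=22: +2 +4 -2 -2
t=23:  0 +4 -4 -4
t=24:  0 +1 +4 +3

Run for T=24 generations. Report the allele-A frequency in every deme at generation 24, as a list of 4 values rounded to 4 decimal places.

t=0: k=[62 62 0 0]
t=1: x=[62.0000 55.4900 6.5100 0.0000] k=[62 54 10 0]
t=2: x=[61.1600 50.2200 13.5700 1.0500] k=[61 54 18 4]
t=3: x=[60.2650 50.9550 20.3100 5.4700] k=[60 47 16 8]
t=4: x=[58.6350 45.1100 18.4150 8.8400] k=[62 49 17 7]
t=5: x=[60.6350 47.0050 19.3100 8.0500] k=[57 51 19 5]
t=6: x=[56.3700 48.2700 20.8900 6.4700] k=[57 44 20 2]
t=7: x=[55.6350 42.8450 20.6300 3.8900] k=[53 47 23 8]
t=8: x=[52.3700 45.1100 23.9450 9.5750] k=[53 46 22 14]
t=9: x=[52.2650 44.2150 23.6800 14.8400] k=[52 46 25 14]
t=10: x=[51.3700 44.4250 26.0500 15.1550] k=[50 43 30 16]
t=11: x=[49.2650 42.3700 29.8950 17.4700] k=[45 42 30 13]
t=12: x=[44.6850 41.0550 29.4750 14.7850] k=[49 45 25 12]
t=13: x=[48.5800 43.3200 25.7350 13.3650] k=[51 41 24 16]
t=14: x=[49.9500 40.2650 24.9450 16.8400] k=[47 43 21 19]
t=15: x=[46.5800 41.1100 23.1000 19.2100] k=[47 43 23 21]
t=16: x=[46.5800 41.3200 24.8900 21.2100] k=[50 45 29 21]
t=17: x=[49.4750 43.8450 29.8400 21.8400] k=[50 45 32 22]
t=18: x=[49.4750 44.1600 32.3150 23.0500] k=[50 46 35 26]
t=19: x=[49.5800 45.2650 35.2100 26.9450] k=[46 46 39 24]
t=20: x=[46.0000 45.2650 38.1600 25.5750] k=[42 48 38 26]
t=21: x=[42.6300 46.3200 37.7900 27.2600] k=[40 44 35 23]
t=22: x=[40.4200 42.6350 34.6850 24.2600] k=[42 47 33 22]
t=23: x=[42.5250 45.0050 33.3150 23.1550] k=[43 49 29 19]
t=24: x=[43.6300 46.2700 30.0500 20.0500] k=[44 47 34 23]

[0.7097, 0.7581, 0.5484, 0.3710]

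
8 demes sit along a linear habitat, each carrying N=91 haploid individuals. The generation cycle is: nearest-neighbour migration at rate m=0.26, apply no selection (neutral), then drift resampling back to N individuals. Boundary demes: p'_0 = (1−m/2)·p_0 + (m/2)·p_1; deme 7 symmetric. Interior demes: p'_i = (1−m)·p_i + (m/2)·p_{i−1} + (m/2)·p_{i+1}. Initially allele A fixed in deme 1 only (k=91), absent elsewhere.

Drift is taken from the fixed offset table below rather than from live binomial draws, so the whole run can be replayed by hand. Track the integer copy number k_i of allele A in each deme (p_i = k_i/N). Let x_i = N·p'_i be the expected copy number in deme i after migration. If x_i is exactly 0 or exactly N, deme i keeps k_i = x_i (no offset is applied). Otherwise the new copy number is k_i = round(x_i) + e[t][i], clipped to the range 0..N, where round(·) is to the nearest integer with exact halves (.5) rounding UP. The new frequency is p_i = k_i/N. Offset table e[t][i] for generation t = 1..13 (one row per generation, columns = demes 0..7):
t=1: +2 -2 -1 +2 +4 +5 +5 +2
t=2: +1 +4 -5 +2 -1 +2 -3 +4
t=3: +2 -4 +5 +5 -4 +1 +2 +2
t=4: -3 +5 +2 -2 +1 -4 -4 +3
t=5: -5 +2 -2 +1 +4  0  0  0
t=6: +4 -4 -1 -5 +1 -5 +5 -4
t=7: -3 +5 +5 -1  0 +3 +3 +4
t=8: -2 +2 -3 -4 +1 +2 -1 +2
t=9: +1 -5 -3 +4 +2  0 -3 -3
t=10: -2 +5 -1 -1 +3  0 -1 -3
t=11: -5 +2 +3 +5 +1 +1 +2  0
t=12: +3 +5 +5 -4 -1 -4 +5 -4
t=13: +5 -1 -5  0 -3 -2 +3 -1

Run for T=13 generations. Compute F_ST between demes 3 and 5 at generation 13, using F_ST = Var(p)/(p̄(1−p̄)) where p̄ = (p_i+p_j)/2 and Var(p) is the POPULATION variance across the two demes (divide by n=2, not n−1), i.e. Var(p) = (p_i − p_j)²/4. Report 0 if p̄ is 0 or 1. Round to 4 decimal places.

t=0: k=[0 91 0 0 0 0 0 0]
t=1: x=[11.8300 67.3400 11.8300 0.0000 0.0000 0.0000 0.0000 0.0000] k=[14 65 11 0 0 0 0 0]
t=2: x=[20.6300 51.3500 16.5900 1.4300 0.0000 0.0000 0.0000 0.0000] k=[22 55 12 3 0 0 0 0]
t=3: x=[26.2900 45.1200 16.4200 3.7800 0.3900 0.0000 0.0000 0.0000] k=[28 41 21 9 0 0 0 0]
t=4: x=[29.6900 36.7100 22.0400 9.3900 1.1700 0.0000 0.0000 0.0000] k=[27 42 24 7 2 0 0 0]
t=5: x=[28.9500 37.7100 24.1300 8.5600 2.3900 0.2600 0.0000 0.0000] k=[24 40 22 10 6 0 0 0]
t=6: x=[26.0800 35.5800 22.7800 11.0400 5.7400 0.7800 0.0000 0.0000] k=[30 32 22 6 7 0 0 0]
t=7: x=[30.2600 30.4400 21.2200 8.2100 5.9600 0.9100 0.0000 0.0000] k=[27 35 26 7 6 4 0 0]
t=8: x=[28.0400 32.7900 24.7000 9.3400 5.8700 3.7400 0.5200 0.0000] k=[26 35 22 5 7 6 0 0]
t=9: x=[27.1700 32.1400 21.4800 7.4700 6.6100 5.3500 0.7800 0.0000] k=[28 27 18 11 9 5 0 0]
t=10: x=[27.8700 25.9600 18.2600 11.6500 8.7400 4.8700 0.6500 0.0000] k=[26 31 17 11 12 5 0 0]
t=11: x=[26.6500 28.5300 18.0400 11.9100 10.9600 5.2600 0.6500 0.0000] k=[22 31 21 17 12 6 3 0]
t=12: x=[23.1700 28.5300 21.7800 16.8700 11.8700 6.3900 3.0000 0.3900] k=[26 34 27 13 11 2 8 0]
t=13: x=[27.0400 32.0500 26.0900 14.5600 10.0900 3.9500 6.1800 1.0400] k=[32 31 21 15 7 2 9 0]

0.0602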